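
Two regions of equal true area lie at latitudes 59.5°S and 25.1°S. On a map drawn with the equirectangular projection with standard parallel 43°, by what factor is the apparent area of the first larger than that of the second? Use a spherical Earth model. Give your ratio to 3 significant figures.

The equidistant cylindrical projection with φ₀ = 43° has h = 1 (meridians true) and k = cos φ₀ / cos φ along parallels.
Areal scale at 59.5°: h·k = 1.000 × 1.441 = 1.441.
Areal scale at 25.1°: h·k = 1.000 × 0.8076 = 0.8076.
Ratio = 1.441/0.8076 ≈ 1.78.

1.78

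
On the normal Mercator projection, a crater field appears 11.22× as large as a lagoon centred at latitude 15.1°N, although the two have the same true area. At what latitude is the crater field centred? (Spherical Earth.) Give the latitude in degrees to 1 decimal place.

73.2°

Mercator areal scale is sec²φ, so apparent-area ratio = sec²φ₁ / sec²φ₂ = cos²φ₂ / cos²φ₁.
cos²φ₂ / cos²φ₁ = 11.22  ⇒  cos φ₁ = cos 15.1° / √11.22 = 0.9655/3.350 = 0.2882.
φ₁ = arccos(0.2882) ≈ 73.2°.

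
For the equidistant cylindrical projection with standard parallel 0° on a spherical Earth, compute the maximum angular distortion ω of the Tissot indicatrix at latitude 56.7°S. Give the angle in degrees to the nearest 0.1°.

For the equirectangular projection with φ₀ = 0 (plate carrée), h = 1 along meridians and k = sec φ along parallels.
At 56.7°: h = 1.000, k = 1.821; principal scales a = 1.821, b = 1.000.
sin(ω/2) = (a − b)/(a + b) = 0.8214/2.821 = 0.2911, so ω = 2 arcsin(0.2911) ≈ 33.9°.

33.9°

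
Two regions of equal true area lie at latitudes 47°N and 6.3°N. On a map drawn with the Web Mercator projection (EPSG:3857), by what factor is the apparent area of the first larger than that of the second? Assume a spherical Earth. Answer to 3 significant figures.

2.12

On Mercator, area is exaggerated by sec²φ = 1/cos²φ.
At 47°: sec²(47°) = 1/0.6820² = 2.150.
At 6.3°: sec²(6.3°) = 1/0.9940² = 1.012.
Ratio = 2.150/1.012 = cos²(6.3°)/cos²(47°) ≈ 2.12.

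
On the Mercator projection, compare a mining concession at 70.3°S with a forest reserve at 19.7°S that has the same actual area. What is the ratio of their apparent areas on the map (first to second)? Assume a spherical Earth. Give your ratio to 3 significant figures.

7.80

On Mercator, area is exaggerated by sec²φ = 1/cos²φ.
At 70.3°: sec²(70.3°) = 1/0.3371² = 8.800.
At 19.7°: sec²(19.7°) = 1/0.9415² = 1.128.
Ratio = 8.800/1.128 = cos²(19.7°)/cos²(70.3°) ≈ 7.80.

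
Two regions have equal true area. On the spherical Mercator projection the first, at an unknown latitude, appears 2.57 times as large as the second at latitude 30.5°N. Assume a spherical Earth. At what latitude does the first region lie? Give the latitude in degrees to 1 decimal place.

57.5°

Mercator areal scale is sec²φ, so apparent-area ratio = sec²φ₁ / sec²φ₂ = cos²φ₂ / cos²φ₁.
cos²φ₂ / cos²φ₁ = 2.57  ⇒  cos φ₁ = cos 30.5° / √2.57 = 0.8616/1.603 = 0.5375.
φ₁ = arccos(0.5375) ≈ 57.5°.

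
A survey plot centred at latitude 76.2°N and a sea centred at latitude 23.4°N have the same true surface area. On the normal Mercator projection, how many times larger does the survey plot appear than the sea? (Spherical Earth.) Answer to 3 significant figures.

14.8

On Mercator, area is exaggerated by sec²φ = 1/cos²φ.
At 76.2°: sec²(76.2°) = 1/0.2385² = 17.58.
At 23.4°: sec²(23.4°) = 1/0.9178² = 1.187.
Ratio = 17.58/1.187 = cos²(23.4°)/cos²(76.2°) ≈ 14.8.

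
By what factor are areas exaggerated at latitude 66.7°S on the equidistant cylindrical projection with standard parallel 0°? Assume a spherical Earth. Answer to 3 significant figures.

2.53

Plate carrée maps x = Rλ, y = Rφ. The meridian scale is h = 1 and the parallel scale is k = 1/cos φ = sec φ.
Areal scale = h·k = 1 × sec φ; at 66.7°, h = 1.000, k = 2.528, so h·k = 2.528.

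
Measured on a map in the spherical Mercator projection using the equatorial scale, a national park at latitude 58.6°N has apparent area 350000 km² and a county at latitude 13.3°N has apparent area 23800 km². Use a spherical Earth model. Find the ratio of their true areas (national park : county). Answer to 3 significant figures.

Mercator's areal exaggeration is sec²φ; hence true area = (apparent area) · cos²φ.
True area of national park: 350000 × cos²(58.6°) = 350000 × 0.2715 = 95010 km².
True area of county: 23800 × cos²(13.3°) = 23800 × 0.9471 = 22540 km².
Ratio = 95010 / 22540 ≈ 4.21.

4.21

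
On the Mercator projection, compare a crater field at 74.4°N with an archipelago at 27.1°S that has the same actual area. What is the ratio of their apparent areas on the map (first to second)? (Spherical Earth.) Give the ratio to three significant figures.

Mercator is conformal with k = sec φ, so areal scale = k² = sec²φ.
At 74.4°: sec²(74.4°) = 1/0.2689² = 13.83.
At 27.1°: sec²(27.1°) = 1/0.8902² = 1.262.
Ratio = 13.83/1.262 = cos²(27.1°)/cos²(74.4°) ≈ 11.0.

11.0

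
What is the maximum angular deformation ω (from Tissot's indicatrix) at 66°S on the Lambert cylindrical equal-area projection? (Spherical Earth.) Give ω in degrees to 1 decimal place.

The Lambert cylindrical equal-area projection is the cylindrical equal-area projection with its standard parallel at the equator (φ₀ = 0). A cylindrical equal-area projection with standard parallel φ₀ has meridian scale h = cos φ / cos φ₀ and parallel scale k = cos φ₀ / cos φ (so areas are preserved, h·k = 1).
At 66°: h = 0.4067, k = 2.459; principal scales a = 2.459, b = 0.4067.
sin(ω/2) = (a − b)/(a + b) = 2.052/2.865 = 0.7161, so ω = 2 arcsin(0.7161) ≈ 91.5°.

91.5°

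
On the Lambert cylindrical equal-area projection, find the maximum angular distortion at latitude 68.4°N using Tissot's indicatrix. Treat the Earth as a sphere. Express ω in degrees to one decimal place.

The Lambert cylindrical equal-area projection is the cylindrical equal-area projection with its standard parallel at the equator (φ₀ = 0). A cylindrical equal-area projection with standard parallel φ₀ has meridian scale h = cos φ / cos φ₀ and parallel scale k = cos φ₀ / cos φ (so areas are preserved, h·k = 1).
At 68.4°: h = 0.3681, k = 2.716; principal scales a = 2.716, b = 0.3681.
sin(ω/2) = (a − b)/(a + b) = 2.348/3.085 = 0.7613, so ω = 2 arcsin(0.7613) ≈ 99.2°.

99.2°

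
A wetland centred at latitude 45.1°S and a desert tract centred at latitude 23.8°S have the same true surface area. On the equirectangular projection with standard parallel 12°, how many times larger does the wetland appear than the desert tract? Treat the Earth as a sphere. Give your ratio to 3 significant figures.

In the equirectangular projection with standard parallel φ₀ = 12° (x = Rλ cos φ₀, y = Rφ), meridians are true-scale (h = 1) and the parallel scale is k = cos φ₀ / cos φ.
Areal scale at 45.1°: h·k = 1.000 × 1.386 = 1.386.
Areal scale at 23.8°: h·k = 1.000 × 1.069 = 1.069.
Ratio = 1.386/1.069 ≈ 1.30.

1.30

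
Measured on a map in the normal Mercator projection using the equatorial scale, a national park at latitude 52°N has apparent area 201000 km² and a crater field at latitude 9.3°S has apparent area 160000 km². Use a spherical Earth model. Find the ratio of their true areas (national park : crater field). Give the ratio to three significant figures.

On Mercator the areal scale is sec²φ, so true area = apparent × cos²φ.
True area of national park: 201000 × cos²(52°) = 201000 × 0.3790 = 76190 km².
True area of crater field: 160000 × cos²(9.3°) = 160000 × 0.9739 = 155800 km².
Ratio = 76190 / 155800 ≈ 0.489.

0.489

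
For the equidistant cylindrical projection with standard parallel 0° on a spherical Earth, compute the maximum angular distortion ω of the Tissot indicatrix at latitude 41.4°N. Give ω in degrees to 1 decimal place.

Plate carrée maps x = Rλ, y = Rφ. The meridian scale is h = 1 and the parallel scale is k = 1/cos φ = sec φ.
At 41.4°: h = 1.000, k = 1.333; principal scales a = 1.333, b = 1.000.
sin(ω/2) = (a − b)/(a + b) = 0.3331/2.333 = 0.1428, so ω = 2 arcsin(0.1428) ≈ 16.4°.

16.4°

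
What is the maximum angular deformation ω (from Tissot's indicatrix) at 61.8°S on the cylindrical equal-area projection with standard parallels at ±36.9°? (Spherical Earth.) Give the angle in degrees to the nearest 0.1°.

Cylindrical equal-area (φ₀ = 36.9°): h = cos φ / cos 36.9° along meridians, k = cos 36.9° / cos φ along parallels; h·k = 1.
At 61.8°: h = 0.5909, k = 1.692; principal scales a = 1.692, b = 0.5909.
sin(ω/2) = (a − b)/(a + b) = 1.101/2.283 = 0.4824, so ω = 2 arcsin(0.4824) ≈ 57.7°.

57.7°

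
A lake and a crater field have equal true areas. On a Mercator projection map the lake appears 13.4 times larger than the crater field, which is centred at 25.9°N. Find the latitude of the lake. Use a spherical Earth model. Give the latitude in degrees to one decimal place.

75.8°

Mercator areal scale is sec²φ, so apparent-area ratio = sec²φ₁ / sec²φ₂ = cos²φ₂ / cos²φ₁.
cos²φ₂ / cos²φ₁ = 13.4  ⇒  cos φ₁ = cos 25.9° / √13.4 = 0.8996/3.661 = 0.2457.
φ₁ = arccos(0.2457) ≈ 75.8°.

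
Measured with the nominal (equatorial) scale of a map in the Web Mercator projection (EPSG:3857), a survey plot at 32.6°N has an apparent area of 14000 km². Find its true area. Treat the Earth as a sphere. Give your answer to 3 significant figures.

9940 km²

The Mercator projection is conformal; its linear scale factor is the same in every direction and equals sec φ = 1/cos φ.
Areal scale = k² = sec²φ = 1/cos²(32.6°) = 1/0.8425² = 1.409.
True area = apparent / (areal scale) = 14000 / 1.409 ≈ 9940 km².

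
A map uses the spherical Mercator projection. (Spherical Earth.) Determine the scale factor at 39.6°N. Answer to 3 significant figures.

1.30

Mercator is conformal, so the point scale is isotropic: h = k = sec φ = 1/cos φ.
k = 1/cos 39.6° = 1/0.7705 = 1.298.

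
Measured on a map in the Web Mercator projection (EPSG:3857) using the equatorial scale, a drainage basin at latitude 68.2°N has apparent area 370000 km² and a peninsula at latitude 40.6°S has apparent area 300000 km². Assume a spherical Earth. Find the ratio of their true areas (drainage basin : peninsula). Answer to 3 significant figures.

Mercator's areal exaggeration is sec²φ; hence true area = (apparent area) · cos²φ.
True area of drainage basin: 370000 × cos²(68.2°) = 370000 × 0.1379 = 51030 km².
True area of peninsula: 300000 × cos²(40.6°) = 300000 × 0.5765 = 172900 km².
Ratio = 51030 / 172900 ≈ 0.295.

0.295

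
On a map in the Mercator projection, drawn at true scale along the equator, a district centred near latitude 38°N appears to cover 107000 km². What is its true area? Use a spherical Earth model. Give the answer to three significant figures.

For Mercator, h = k = sec φ (a conformal cylindrical projection has a single point scale, 1/cos φ).
Areal scale = k² = sec²φ = 1/cos²(38°) = 1/0.7880² = 1.610.
True area = apparent / (areal scale) = 107000 / 1.610 ≈ 66400 km².

66400 km²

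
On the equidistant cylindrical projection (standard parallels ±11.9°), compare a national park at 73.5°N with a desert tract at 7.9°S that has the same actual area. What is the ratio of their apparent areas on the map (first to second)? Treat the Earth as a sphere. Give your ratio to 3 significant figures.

3.49

In the equirectangular projection with standard parallel φ₀ = 11.9° (x = Rλ cos φ₀, y = Rφ), meridians are true-scale (h = 1) and the parallel scale is k = cos φ₀ / cos φ.
Areal scale at 73.5°: h·k = 1.000 × 3.445 = 3.445.
Areal scale at 7.9°: h·k = 1.000 × 0.9879 = 0.9879.
Ratio = 3.445/0.9879 ≈ 3.49.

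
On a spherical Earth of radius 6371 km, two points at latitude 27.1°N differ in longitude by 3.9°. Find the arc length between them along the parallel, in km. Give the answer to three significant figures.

Arc length along a parallel = R cos φ · Δλ (with Δλ in radians).
= 6371 × cos 27.1° × (3.9° × π/180) = 6371 × 0.8902 × 0.06807 ≈ 386 km.

386 km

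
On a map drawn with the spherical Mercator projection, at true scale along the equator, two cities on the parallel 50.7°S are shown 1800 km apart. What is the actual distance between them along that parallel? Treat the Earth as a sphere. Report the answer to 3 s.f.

1140 km

For Mercator, h = k = sec φ (a conformal cylindrical projection has a single point scale, 1/cos φ).
Along the parallel at 50.7°, map distances are exaggerated by k = sec 50.7° = 1.579.
True distance = 1800 / 1.579 = 1800 × cos 50.7° ≈ 1140 km.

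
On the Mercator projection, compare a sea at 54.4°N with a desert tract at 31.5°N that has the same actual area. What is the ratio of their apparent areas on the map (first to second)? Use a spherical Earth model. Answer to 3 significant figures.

2.15

Mercator areal scale is sec²φ.
At 54.4°: sec²(54.4°) = 1/0.5821² = 2.951.
At 31.5°: sec²(31.5°) = 1/0.8526² = 1.376.
Ratio = 2.951/1.376 = cos²(31.5°)/cos²(54.4°) ≈ 2.15.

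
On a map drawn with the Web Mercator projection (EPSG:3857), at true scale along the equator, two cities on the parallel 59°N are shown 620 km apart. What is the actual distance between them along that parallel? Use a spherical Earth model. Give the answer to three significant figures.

For Mercator, h = k = sec φ (a conformal cylindrical projection has a single point scale, 1/cos φ).
Along the parallel at 59°, map distances are exaggerated by k = sec 59° = 1.942.
True distance = 620 / 1.942 = 620 × cos 59° ≈ 319 km.

319 km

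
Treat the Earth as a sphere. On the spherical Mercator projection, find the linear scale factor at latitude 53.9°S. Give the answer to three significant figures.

1.70

For Mercator, h = k = sec φ (a conformal cylindrical projection has a single point scale, 1/cos φ).
k = 1/cos 53.9° = 1/0.5892 = 1.697.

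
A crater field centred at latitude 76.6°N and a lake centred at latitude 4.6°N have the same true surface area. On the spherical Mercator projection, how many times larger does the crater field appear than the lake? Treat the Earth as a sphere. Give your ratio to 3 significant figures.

Mercator areal scale is sec²φ.
At 76.6°: sec²(76.6°) = 1/0.2317² = 18.62.
At 4.6°: sec²(4.6°) = 1/0.9968² = 1.006.
Ratio = 18.62/1.006 = cos²(4.6°)/cos²(76.6°) ≈ 18.5.

18.5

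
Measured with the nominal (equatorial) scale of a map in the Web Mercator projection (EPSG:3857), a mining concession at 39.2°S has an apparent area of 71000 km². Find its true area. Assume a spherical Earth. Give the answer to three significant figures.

For Mercator, h = k = sec φ (a conformal cylindrical projection has a single point scale, 1/cos φ).
Areal scale = k² = sec²φ = 1/cos²(39.2°) = 1/0.7749² = 1.665.
True area = apparent / (areal scale) = 71000 / 1.665 ≈ 42600 km².

42600 km²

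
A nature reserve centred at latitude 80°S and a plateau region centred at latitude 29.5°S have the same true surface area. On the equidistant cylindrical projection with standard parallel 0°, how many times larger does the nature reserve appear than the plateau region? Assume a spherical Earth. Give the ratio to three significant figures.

In the plate carrée (x = Rλ, y = Rφ), meridians are true-scale (h = 1) and parallels are stretched by k = sec φ.
Areal scale at 80°: h·k = 1.000 × 5.759 = 5.759.
Areal scale at 29.5°: h·k = 1.000 × 1.149 = 1.149.
Ratio = 5.759/1.149 ≈ 5.01.

5.01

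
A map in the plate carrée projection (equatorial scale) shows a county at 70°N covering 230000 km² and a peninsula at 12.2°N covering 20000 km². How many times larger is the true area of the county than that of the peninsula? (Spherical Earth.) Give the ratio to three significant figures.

On the plate carrée, areal scale = h·k = 1 × sec φ, so true area = apparent × cos φ.
True area of county: 230000 × cos(70°) = 230000 × 0.3420 = 78660 km².
True area of peninsula: 20000 × cos(12.2°) = 20000 × 0.9774 = 19550 km².
Ratio = 78660 / 19550 ≈ 4.02.

4.02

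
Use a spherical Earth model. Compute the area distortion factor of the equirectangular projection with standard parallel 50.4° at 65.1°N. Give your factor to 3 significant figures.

In the equirectangular projection with standard parallel φ₀ = 50.4° (x = Rλ cos φ₀, y = Rφ), meridians are true-scale (h = 1) and the parallel scale is k = cos φ₀ / cos φ.
Areal scale = h·k = 1 × cos φ₀ / cos φ; at 65.1°, h = 1.000, k = 1.514, so h·k = 1.514.

1.51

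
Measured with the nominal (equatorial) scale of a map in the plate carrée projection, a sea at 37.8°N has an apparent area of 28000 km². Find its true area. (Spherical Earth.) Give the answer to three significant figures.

For the equirectangular projection with φ₀ = 0 (plate carrée), h = 1 along meridians and k = sec φ along parallels.
Areal scale = h·k = 1 × sec φ; at 37.8°, h = 1.000, k = 1.266, so h·k = 1.266.
True area = apparent / (areal scale) = 28000 / 1.266 ≈ 22100 km².

22100 km²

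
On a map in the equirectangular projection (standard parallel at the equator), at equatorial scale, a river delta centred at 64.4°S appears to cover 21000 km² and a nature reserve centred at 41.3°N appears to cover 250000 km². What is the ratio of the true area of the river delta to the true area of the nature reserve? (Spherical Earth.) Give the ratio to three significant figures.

0.0483

Plate carrée has h = 1 and k = sec φ, giving areal scale sec φ; true area = (apparent area) · cos φ.
True area of river delta: 21000 × cos(64.4°) = 21000 × 0.4321 = 9074 km².
True area of nature reserve: 250000 × cos(41.3°) = 250000 × 0.7513 = 187800 km².
Ratio = 9074 / 187800 ≈ 0.0483.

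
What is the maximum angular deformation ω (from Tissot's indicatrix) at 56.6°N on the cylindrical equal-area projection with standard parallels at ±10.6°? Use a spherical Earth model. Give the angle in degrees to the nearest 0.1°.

A cylindrical equal-area projection with standard parallel φ₀ has meridian scale h = cos φ / cos φ₀ and parallel scale k = cos φ₀ / cos φ (so areas are preserved, h·k = 1).
At 56.6°: h = 0.5600, k = 1.786; principal scales a = 1.786, b = 0.5600.
sin(ω/2) = (a − b)/(a + b) = 1.226/2.346 = 0.5225, so ω = 2 arcsin(0.5225) ≈ 63.0°.

63.0°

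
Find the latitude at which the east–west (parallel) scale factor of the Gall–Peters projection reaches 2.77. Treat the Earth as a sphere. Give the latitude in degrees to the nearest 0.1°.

75.2°

Gall–Peters is a cylindrical equal-area projection with standard parallels at ±45°. For cylindrical equal-area with standard parallel φ₀, h = cos φ / cos φ₀ and k = cos φ₀ / cos φ, so h·k = 1.
k = cos φ₀ / cos φ = 2.77  ⇒  cos φ = cos 45° / 2.77 = 0.2553.
φ = arccos(0.2553) ≈ 75.2°.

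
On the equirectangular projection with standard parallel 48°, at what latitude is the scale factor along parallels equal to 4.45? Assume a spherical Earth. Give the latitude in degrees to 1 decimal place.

81.4°

With standard parallel φ₀ = 48°, the equirectangular projection gives x = Rλ cos φ₀, y = Rφ, so h = 1 and k = cos 48° / cos φ.
k = cos φ₀ / cos φ = 4.45  ⇒  cos φ = cos 48° / 4.45 = 0.1504.
φ = arccos(0.1504) ≈ 81.4°.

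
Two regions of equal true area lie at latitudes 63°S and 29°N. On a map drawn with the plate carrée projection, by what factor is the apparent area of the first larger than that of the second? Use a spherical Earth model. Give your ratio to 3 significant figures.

In the plate carrée (x = Rλ, y = Rφ), meridians are true-scale (h = 1) and parallels are stretched by k = sec φ.
Areal scale at 63°: h·k = 1.000 × 2.203 = 2.203.
Areal scale at 29°: h·k = 1.000 × 1.143 = 1.143.
Ratio = 2.203/1.143 ≈ 1.93.

1.93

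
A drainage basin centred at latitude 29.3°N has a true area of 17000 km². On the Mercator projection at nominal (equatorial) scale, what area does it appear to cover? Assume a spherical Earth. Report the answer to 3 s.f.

22400 km²

The Mercator projection is conformal; its linear scale factor is the same in every direction and equals sec φ = 1/cos φ.
Areal scale = k² = sec²φ = 1/cos²(29.3°) = 1/0.8721² = 1.315.
Apparent area = 17000 × 1.315 ≈ 22400 km².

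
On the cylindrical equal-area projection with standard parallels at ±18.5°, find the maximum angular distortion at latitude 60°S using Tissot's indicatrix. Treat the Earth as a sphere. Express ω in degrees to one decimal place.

A cylindrical equal-area projection with standard parallel φ₀ has meridian scale h = cos φ / cos φ₀ and parallel scale k = cos φ₀ / cos φ (so areas are preserved, h·k = 1).
At 60°: h = 0.5272, k = 1.897; principal scales a = 1.897, b = 0.5272.
sin(ω/2) = (a − b)/(a + b) = 1.369/2.424 = 0.5650, so ω = 2 arcsin(0.5650) ≈ 68.8°.

68.8°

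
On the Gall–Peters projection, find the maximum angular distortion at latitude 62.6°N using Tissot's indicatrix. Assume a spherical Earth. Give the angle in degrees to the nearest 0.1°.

The Gall–Peters projection is cylindrical equal-area with φ₀ = 45°. For cylindrical equal-area with standard parallel φ₀, h = cos φ / cos φ₀ and k = cos φ₀ / cos φ, so h·k = 1.
At 62.6°: h = 0.6508, k = 1.537; principal scales a = 1.537, b = 0.6508.
sin(ω/2) = (a − b)/(a + b) = 0.8857/2.187 = 0.4049, so ω = 2 arcsin(0.4049) ≈ 47.8°.

47.8°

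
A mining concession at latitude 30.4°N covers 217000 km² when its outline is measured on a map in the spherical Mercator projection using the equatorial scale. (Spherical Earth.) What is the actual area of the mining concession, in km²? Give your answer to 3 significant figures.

161000 km²

For Mercator, h = k = sec φ (a conformal cylindrical projection has a single point scale, 1/cos φ).
Areal scale = k² = sec²φ = 1/cos²(30.4°) = 1/0.8625² = 1.344.
True area = apparent / (areal scale) = 217000 / 1.344 ≈ 161000 km².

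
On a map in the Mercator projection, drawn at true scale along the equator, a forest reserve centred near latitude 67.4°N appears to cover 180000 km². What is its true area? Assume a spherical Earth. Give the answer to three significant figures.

The Mercator projection is conformal; its linear scale factor is the same in every direction and equals sec φ = 1/cos φ.
Areal scale = k² = sec²φ = 1/cos²(67.4°) = 1/0.3843² = 6.771.
True area = apparent / (areal scale) = 180000 / 6.771 ≈ 26600 km².

26600 km²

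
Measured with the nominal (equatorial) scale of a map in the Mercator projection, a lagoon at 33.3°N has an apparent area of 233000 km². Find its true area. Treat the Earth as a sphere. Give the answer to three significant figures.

For Mercator, h = k = sec φ (a conformal cylindrical projection has a single point scale, 1/cos φ).
Areal scale = k² = sec²φ = 1/cos²(33.3°) = 1/0.8358² = 1.431.
True area = apparent / (areal scale) = 233000 / 1.431 ≈ 163000 km².

163000 km²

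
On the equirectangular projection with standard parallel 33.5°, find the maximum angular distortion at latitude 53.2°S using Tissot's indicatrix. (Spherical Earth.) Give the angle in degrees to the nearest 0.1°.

18.9°

The equidistant cylindrical projection with φ₀ = 33.5° has h = 1 (meridians true) and k = cos φ₀ / cos φ along parallels.
At 53.2°: h = 1.000, k = 1.392; principal scales a = 1.392, b = 1.000.
sin(ω/2) = (a − b)/(a + b) = 0.3921/2.392 = 0.1639, so ω = 2 arcsin(0.1639) ≈ 18.9°.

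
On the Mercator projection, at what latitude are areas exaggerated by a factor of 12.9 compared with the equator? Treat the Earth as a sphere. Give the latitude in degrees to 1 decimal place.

Mercator areal scale is sec²φ.
sec²φ = 12.9  ⇒  cos²φ = 0.07752  ⇒  cos φ = 0.2784.
φ = arccos(0.2784) ≈ 73.8°.

73.8°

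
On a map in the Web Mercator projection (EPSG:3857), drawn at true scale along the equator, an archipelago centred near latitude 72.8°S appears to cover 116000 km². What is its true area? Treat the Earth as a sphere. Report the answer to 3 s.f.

For Mercator, h = k = sec φ (a conformal cylindrical projection has a single point scale, 1/cos φ).
Areal scale = k² = sec²φ = 1/cos²(72.8°) = 1/0.2957² = 11.44.
True area = apparent / (areal scale) = 116000 / 11.44 ≈ 10100 km².

10100 km²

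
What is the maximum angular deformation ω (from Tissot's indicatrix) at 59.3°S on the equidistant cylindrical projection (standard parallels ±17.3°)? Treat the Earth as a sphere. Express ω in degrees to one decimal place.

The equidistant cylindrical projection with φ₀ = 17.3° has h = 1 (meridians true) and k = cos φ₀ / cos φ along parallels.
At 59.3°: h = 1.000, k = 1.870; principal scales a = 1.870, b = 1.000.
sin(ω/2) = (a − b)/(a + b) = 0.8701/2.870 = 0.3032, so ω = 2 arcsin(0.3032) ≈ 35.3°.

35.3°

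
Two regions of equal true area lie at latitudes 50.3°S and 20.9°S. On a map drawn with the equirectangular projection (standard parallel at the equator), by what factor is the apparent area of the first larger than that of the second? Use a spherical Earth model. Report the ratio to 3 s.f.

1.46

For the equirectangular projection with φ₀ = 0 (plate carrée), h = 1 along meridians and k = sec φ along parallels.
Areal scale at 50.3°: h·k = 1.000 × 1.566 = 1.566.
Areal scale at 20.9°: h·k = 1.000 × 1.070 = 1.070.
Ratio = 1.566/1.070 ≈ 1.46.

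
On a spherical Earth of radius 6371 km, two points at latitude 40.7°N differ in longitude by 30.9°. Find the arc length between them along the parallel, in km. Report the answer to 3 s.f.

Arc length along a parallel = R cos φ · Δλ (with Δλ in radians).
= 6371 × cos 40.7° × (30.9° × π/180) = 6371 × 0.7581 × 0.5393 ≈ 2600 km.

2600 km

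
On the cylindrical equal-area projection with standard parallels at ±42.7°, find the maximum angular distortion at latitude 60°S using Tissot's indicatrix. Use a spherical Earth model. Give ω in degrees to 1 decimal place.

43.1°

Cylindrical equal-area (φ₀ = 42.7°): h = cos φ / cos 42.7° along meridians, k = cos 42.7° / cos φ along parallels; h·k = 1.
At 60°: h = 0.6804, k = 1.470; principal scales a = 1.470, b = 0.6804.
sin(ω/2) = (a − b)/(a + b) = 0.7895/2.150 = 0.3672, so ω = 2 arcsin(0.3672) ≈ 43.1°.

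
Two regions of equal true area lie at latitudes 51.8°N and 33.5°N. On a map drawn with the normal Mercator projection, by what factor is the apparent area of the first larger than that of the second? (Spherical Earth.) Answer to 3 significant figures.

Mercator areal scale is sec²φ.
At 51.8°: sec²(51.8°) = 1/0.6184² = 2.615.
At 33.5°: sec²(33.5°) = 1/0.8339² = 1.438.
Ratio = 2.615/1.438 = cos²(33.5°)/cos²(51.8°) ≈ 1.82.

1.82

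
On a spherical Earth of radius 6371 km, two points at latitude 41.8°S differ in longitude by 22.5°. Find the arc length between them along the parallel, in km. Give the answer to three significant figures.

1870 km

Arc length along a parallel = R cos φ · Δλ (with Δλ in radians).
= 6371 × cos 41.8° × (22.5° × π/180) = 6371 × 0.7455 × 0.3927 ≈ 1870 km.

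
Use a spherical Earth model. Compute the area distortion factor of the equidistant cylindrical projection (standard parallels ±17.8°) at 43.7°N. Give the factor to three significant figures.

With standard parallel φ₀ = 17.8°, the equirectangular projection gives x = Rλ cos φ₀, y = Rφ, so h = 1 and k = cos 17.8° / cos φ.
Areal scale = h·k = 1 × cos φ₀ / cos φ; at 43.7°, h = 1.000, k = 1.317, so h·k = 1.317.

1.32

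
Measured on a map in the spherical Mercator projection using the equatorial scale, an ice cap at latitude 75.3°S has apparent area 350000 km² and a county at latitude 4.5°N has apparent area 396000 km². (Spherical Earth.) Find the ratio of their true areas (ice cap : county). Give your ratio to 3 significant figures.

0.0573

Since Mercator area scale is 1/cos²φ, the true area equals the apparent area multiplied by cos²φ.
True area of ice cap: 350000 × cos²(75.3°) = 350000 × 0.06439 = 22540 km².
True area of county: 396000 × cos²(4.5°) = 396000 × 0.9938 = 393600 km².
Ratio = 22540 / 393600 ≈ 0.0573.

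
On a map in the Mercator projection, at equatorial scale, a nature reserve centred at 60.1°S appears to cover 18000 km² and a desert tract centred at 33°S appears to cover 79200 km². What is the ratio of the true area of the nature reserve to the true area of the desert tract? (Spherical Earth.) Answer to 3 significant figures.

On Mercator the areal scale is sec²φ, so true area = apparent × cos²φ.
True area of nature reserve: 18000 × cos²(60.1°) = 18000 × 0.2485 = 4473 km².
True area of desert tract: 79200 × cos²(33°) = 79200 × 0.7034 = 55710 km².
Ratio = 4473 / 55710 ≈ 0.0803.

0.0803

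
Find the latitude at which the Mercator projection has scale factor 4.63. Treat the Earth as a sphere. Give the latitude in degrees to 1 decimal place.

Mercator scale is k = sec φ = 1/cos φ.
1/cos φ = 4.63  ⇒  cos φ = 0.2160  ⇒  φ = arccos(0.2160) ≈ 77.5°.

77.5°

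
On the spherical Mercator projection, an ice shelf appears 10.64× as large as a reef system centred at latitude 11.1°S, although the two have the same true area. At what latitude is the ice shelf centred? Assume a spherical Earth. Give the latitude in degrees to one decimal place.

72.5°

On Mercator, (apparent₁)/(apparent₂) = sec²φ₁ / sec²φ₂ when true areas are equal.
cos²φ₂ / cos²φ₁ = 10.64  ⇒  cos φ₁ = cos 11.1° / √10.64 = 0.9813/3.262 = 0.3008.
φ₁ = arccos(0.3008) ≈ 72.5°.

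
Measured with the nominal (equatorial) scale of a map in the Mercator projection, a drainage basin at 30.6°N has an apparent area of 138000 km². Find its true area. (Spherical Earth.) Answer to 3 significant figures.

The Mercator projection is conformal; its linear scale factor is the same in every direction and equals sec φ = 1/cos φ.
Areal scale = k² = sec²φ = 1/cos²(30.6°) = 1/0.8607² = 1.350.
True area = apparent / (areal scale) = 138000 / 1.350 ≈ 102000 km².

102000 km²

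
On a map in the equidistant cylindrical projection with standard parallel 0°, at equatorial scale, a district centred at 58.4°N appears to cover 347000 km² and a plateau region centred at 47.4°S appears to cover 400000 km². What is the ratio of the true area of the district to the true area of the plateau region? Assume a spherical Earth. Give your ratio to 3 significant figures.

On the plate carrée, areal scale = h·k = 1 × sec φ, so true area = apparent × cos φ.
True area of district: 347000 × cos(58.4°) = 347000 × 0.5240 = 181800 km².
True area of plateau region: 400000 × cos(47.4°) = 400000 × 0.6769 = 270800 km².
Ratio = 181800 / 270800 ≈ 0.672.

0.672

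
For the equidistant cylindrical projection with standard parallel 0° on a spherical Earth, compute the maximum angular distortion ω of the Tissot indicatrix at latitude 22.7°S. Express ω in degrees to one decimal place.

4.6°

For the equirectangular projection with φ₀ = 0 (plate carrée), h = 1 along meridians and k = sec φ along parallels.
At 22.7°: h = 1.000, k = 1.084; principal scales a = 1.084, b = 1.000.
sin(ω/2) = (a − b)/(a + b) = 0.08397/2.084 = 0.04029, so ω = 2 arcsin(0.04029) ≈ 4.6°.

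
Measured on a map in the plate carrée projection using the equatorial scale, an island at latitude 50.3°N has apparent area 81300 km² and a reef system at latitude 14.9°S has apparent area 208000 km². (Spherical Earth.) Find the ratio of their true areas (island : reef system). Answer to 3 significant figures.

On the plate carrée, areal scale = h·k = 1 × sec φ, so true area = apparent × cos φ.
True area of island: 81300 × cos(50.3°) = 81300 × 0.6388 = 51930 km².
True area of reef system: 208000 × cos(14.9°) = 208000 × 0.9664 = 201000 km².
Ratio = 51930 / 201000 ≈ 0.258.

0.258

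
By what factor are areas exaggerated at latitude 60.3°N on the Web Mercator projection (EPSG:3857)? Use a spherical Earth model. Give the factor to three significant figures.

Mercator is conformal, so the point scale is isotropic: h = k = sec φ = 1/cos φ.
Areal scale = k² = sec²φ = 1/cos²(60.3°) = 1/0.4955² = 4.074.

4.07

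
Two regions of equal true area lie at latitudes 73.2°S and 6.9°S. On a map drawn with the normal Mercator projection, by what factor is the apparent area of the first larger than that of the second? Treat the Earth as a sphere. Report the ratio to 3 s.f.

Mercator areal scale is sec²φ.
At 73.2°: sec²(73.2°) = 1/0.2890² = 11.97.
At 6.9°: sec²(6.9°) = 1/0.9928² = 1.015.
Ratio = 11.97/1.015 = cos²(6.9°)/cos²(73.2°) ≈ 11.8.

11.8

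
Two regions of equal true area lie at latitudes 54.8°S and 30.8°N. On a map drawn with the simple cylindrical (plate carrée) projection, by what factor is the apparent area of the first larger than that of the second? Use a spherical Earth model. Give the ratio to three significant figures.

1.49

In the plate carrée (x = Rλ, y = Rφ), meridians are true-scale (h = 1) and parallels are stretched by k = sec φ.
Areal scale at 54.8°: h·k = 1.000 × 1.735 = 1.735.
Areal scale at 30.8°: h·k = 1.000 × 1.164 = 1.164.
Ratio = 1.735/1.164 ≈ 1.49.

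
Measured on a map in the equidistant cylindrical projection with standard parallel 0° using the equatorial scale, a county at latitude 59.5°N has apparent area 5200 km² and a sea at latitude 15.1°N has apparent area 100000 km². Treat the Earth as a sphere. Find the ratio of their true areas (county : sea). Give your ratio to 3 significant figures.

On the plate carrée, areal scale = h·k = 1 × sec φ, so true area = apparent × cos φ.
True area of county: 5200 × cos(59.5°) = 5200 × 0.5075 = 2639 km².
True area of sea: 100000 × cos(15.1°) = 100000 × 0.9655 = 96550 km².
Ratio = 2639 / 96550 ≈ 0.0273.

0.0273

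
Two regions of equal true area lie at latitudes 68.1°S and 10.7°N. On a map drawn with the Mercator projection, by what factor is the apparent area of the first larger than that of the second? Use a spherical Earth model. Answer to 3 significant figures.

6.94

Mercator is conformal with k = sec φ, so areal scale = k² = sec²φ.
At 68.1°: sec²(68.1°) = 1/0.3730² = 7.188.
At 10.7°: sec²(10.7°) = 1/0.9826² = 1.036.
Ratio = 7.188/1.036 = cos²(10.7°)/cos²(68.1°) ≈ 6.94.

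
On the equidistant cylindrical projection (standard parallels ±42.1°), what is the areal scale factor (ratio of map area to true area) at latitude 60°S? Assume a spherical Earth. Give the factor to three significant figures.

The equidistant cylindrical projection with φ₀ = 42.1° has h = 1 (meridians true) and k = cos φ₀ / cos φ along parallels.
Areal scale = h·k = 1 × cos φ₀ / cos φ; at 60°, h = 1.000, k = 1.484, so h·k = 1.484.

1.48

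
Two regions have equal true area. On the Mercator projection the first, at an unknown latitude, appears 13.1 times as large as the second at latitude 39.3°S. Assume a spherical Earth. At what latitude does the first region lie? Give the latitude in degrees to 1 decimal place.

Mercator areal scale is sec²φ, so apparent-area ratio = sec²φ₁ / sec²φ₂ = cos²φ₂ / cos²φ₁.
cos²φ₂ / cos²φ₁ = 13.1  ⇒  cos φ₁ = cos 39.3° / √13.1 = 0.7738/3.619 = 0.2138.
φ₁ = arccos(0.2138) ≈ 77.7°.

77.7°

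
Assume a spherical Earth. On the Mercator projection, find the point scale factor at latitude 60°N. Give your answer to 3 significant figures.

For Mercator, h = k = sec φ (a conformal cylindrical projection has a single point scale, 1/cos φ).
k = 1/cos 60° = 1/0.5000 = 2.000.

2.00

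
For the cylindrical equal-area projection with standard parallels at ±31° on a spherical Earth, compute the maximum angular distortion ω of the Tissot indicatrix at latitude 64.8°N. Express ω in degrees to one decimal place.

74.3°

A cylindrical equal-area projection with standard parallel φ₀ has meridian scale h = cos φ / cos φ₀ and parallel scale k = cos φ₀ / cos φ (so areas are preserved, h·k = 1).
At 64.8°: h = 0.4967, k = 2.013; principal scales a = 2.013, b = 0.4967.
sin(ω/2) = (a − b)/(a + b) = 1.516/2.510 = 0.6042, so ω = 2 arcsin(0.6042) ≈ 74.3°.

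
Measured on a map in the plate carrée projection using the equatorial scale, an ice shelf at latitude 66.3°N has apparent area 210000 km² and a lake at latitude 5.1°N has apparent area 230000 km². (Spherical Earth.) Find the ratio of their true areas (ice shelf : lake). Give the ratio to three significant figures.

On the plate carrée, areal scale = h·k = 1 × sec φ, so true area = apparent × cos φ.
True area of ice shelf: 210000 × cos(66.3°) = 210000 × 0.4019 = 84410 km².
True area of lake: 230000 × cos(5.1°) = 230000 × 0.9960 = 229100 km².
Ratio = 84410 / 229100 ≈ 0.368.

0.368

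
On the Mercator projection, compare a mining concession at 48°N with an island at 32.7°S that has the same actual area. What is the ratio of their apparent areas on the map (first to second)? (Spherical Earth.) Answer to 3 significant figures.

1.58

Mercator areal scale is sec²φ.
At 48°: sec²(48°) = 1/0.6691² = 2.233.
At 32.7°: sec²(32.7°) = 1/0.8415² = 1.412.
Ratio = 2.233/1.412 = cos²(32.7°)/cos²(48°) ≈ 1.58.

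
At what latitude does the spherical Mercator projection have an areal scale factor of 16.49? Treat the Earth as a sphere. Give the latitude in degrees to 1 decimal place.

75.7°

Mercator areal scale is sec²φ.
sec²φ = 16.49  ⇒  cos²φ = 0.06064  ⇒  cos φ = 0.2463.
φ = arccos(0.2463) ≈ 75.7°.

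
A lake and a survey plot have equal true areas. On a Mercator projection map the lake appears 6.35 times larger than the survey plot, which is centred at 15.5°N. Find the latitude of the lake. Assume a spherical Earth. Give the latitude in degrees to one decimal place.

Mercator areal scale is sec²φ, so apparent-area ratio = sec²φ₁ / sec²φ₂ = cos²φ₂ / cos²φ₁.
cos²φ₂ / cos²φ₁ = 6.35  ⇒  cos φ₁ = cos 15.5° / √6.35 = 0.9636/2.520 = 0.3824.
φ₁ = arccos(0.3824) ≈ 67.5°.

67.5°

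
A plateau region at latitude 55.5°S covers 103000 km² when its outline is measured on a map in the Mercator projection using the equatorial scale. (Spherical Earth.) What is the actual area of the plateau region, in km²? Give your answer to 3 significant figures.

For Mercator, h = k = sec φ (a conformal cylindrical projection has a single point scale, 1/cos φ).
Areal scale = k² = sec²φ = 1/cos²(55.5°) = 1/0.5664² = 3.117.
True area = apparent / (areal scale) = 103000 / 3.117 ≈ 33000 km².

33000 km²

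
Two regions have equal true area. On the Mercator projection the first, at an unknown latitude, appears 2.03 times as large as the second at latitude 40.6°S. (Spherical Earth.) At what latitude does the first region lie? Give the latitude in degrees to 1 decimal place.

57.8°

Mercator areal scale is sec²φ, so apparent-area ratio = sec²φ₁ / sec²φ₂ = cos²φ₂ / cos²φ₁.
cos²φ₂ / cos²φ₁ = 2.03  ⇒  cos φ₁ = cos 40.6° / √2.03 = 0.7593/1.425 = 0.5329.
φ₁ = arccos(0.5329) ≈ 57.8°.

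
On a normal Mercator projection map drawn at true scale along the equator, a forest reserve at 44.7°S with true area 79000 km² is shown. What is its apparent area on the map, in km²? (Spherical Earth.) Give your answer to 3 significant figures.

156000 km²

Mercator is conformal, so the point scale is isotropic: h = k = sec φ = 1/cos φ.
Areal scale = k² = sec²φ = 1/cos²(44.7°) = 1/0.7108² = 1.979.
Apparent area = 79000 × 1.979 ≈ 156000 km².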